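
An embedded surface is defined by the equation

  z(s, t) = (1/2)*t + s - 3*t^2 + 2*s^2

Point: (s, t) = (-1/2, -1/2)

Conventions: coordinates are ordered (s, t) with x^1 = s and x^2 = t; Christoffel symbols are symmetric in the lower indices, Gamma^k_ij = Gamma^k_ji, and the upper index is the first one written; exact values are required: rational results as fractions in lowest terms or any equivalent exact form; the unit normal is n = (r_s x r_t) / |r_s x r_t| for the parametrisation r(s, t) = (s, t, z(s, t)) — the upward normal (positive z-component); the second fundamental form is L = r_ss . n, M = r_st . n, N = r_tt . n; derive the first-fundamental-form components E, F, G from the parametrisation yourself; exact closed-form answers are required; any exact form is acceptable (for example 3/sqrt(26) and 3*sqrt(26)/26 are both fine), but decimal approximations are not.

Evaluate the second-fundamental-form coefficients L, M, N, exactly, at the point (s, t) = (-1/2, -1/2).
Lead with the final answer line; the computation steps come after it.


Answer: L = 8*sqrt(57)/57, M = 0, N = -4*sqrt(57)/19

z_s = -1, z_t = 7/2, z_ss = 4, z_st = 0, z_tt = -6
E = 2, F = -7/2, G = 53/4; answer radicand W^2 = 57/4
unnormalised second-form numerators: l = 4, m = 0, n = -6; L = l/sqrt(57/4), and similarly M = m/sqrt(W^2), N = n/sqrt(W^2)


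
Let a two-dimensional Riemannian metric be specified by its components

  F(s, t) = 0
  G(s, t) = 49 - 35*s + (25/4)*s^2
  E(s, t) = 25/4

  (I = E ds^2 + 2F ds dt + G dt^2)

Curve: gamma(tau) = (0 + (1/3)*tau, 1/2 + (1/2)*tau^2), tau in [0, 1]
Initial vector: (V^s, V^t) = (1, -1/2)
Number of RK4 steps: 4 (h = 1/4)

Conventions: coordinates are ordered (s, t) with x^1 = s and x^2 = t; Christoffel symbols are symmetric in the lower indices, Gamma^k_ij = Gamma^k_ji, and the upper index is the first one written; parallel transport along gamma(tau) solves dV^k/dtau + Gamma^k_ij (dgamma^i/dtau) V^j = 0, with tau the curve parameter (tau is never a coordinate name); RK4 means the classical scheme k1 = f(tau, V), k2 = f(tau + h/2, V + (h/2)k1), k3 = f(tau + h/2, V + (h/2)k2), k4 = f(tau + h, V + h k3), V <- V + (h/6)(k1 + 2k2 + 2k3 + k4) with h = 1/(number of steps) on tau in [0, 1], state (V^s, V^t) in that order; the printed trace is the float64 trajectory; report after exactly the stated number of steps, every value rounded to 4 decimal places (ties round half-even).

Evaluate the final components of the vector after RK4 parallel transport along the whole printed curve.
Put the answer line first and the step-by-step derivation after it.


Answer: V^s = 1.5488, V^t = -0.3037

gamma'(tau) = (1/3, tau); f(tau, V)^k = -Gamma^k_ij(gamma(tau)) gamma'^i(tau) V^j; h = 1/4; intermediate values shown to 6 dp
curve data and Christoffel symbols at the stage parameters:
  tau = 0.000000: gamma = (0.000000, 0.500000), gamma' = (0.333333, 0.000000); Gamma_sss = 0.000000, Gamma_sst = 0.000000, Gamma_stt = 2.800000, Gamma_tss = 0.000000, Gamma_tst = -0.357143, Gamma_ttt = 0.000000
  tau = 0.125000: gamma = (0.041667, 0.507812), gamma' = (0.333333, 0.125000); Gamma_sss = 0.000000, Gamma_sst = 0.000000, Gamma_stt = 2.758333, Gamma_tss = 0.000000, Gamma_tst = -0.362538, Gamma_ttt = 0.000000
  tau = 0.250000: gamma = (0.083333, 0.531250), gamma' = (0.333333, 0.250000); Gamma_sss = 0.000000, Gamma_sst = 0.000000, Gamma_stt = 2.716667, Gamma_tss = 0.000000, Gamma_tst = -0.368098, Gamma_ttt = 0.000000
  tau = 0.375000: gamma = (0.125000, 0.570312), gamma' = (0.333333, 0.375000); Gamma_sss = 0.000000, Gamma_sst = 0.000000, Gamma_stt = 2.675000, Gamma_tss = 0.000000, Gamma_tst = -0.373832, Gamma_ttt = 0.000000
  tau = 0.500000: gamma = (0.166667, 0.625000), gamma' = (0.333333, 0.500000); Gamma_sss = 0.000000, Gamma_sst = 0.000000, Gamma_stt = 2.633333, Gamma_tss = 0.000000, Gamma_tst = -0.379747, Gamma_ttt = 0.000000
  tau = 0.625000: gamma = (0.208333, 0.695312), gamma' = (0.333333, 0.625000); Gamma_sss = 0.000000, Gamma_sst = 0.000000, Gamma_stt = 2.591667, Gamma_tss = 0.000000, Gamma_tst = -0.385852, Gamma_ttt = 0.000000
  tau = 0.750000: gamma = (0.250000, 0.781250), gamma' = (0.333333, 0.750000); Gamma_sss = 0.000000, Gamma_sst = 0.000000, Gamma_stt = 2.550000, Gamma_tss = 0.000000, Gamma_tst = -0.392157, Gamma_ttt = 0.000000
  tau = 0.875000: gamma = (0.291667, 0.882812), gamma' = (0.333333, 0.875000); Gamma_sss = 0.000000, Gamma_sst = 0.000000, Gamma_stt = 2.508333, Gamma_tss = 0.000000, Gamma_tst = -0.398671, Gamma_ttt = 0.000000
  tau = 1.000000: gamma = (0.333333, 1.000000), gamma' = (0.333333, 1.000000); Gamma_sss = 0.000000, Gamma_sst = 0.000000, Gamma_stt = 2.466667, Gamma_tss = 0.000000, Gamma_tst = -0.405405, Gamma_ttt = 0.000000
step 0: V^s = 1.0000, V^t = -0.5000
step 1: k1 = (0.000000, -0.059524), k2 = (0.174961, -0.016005), k3 = (0.173086, -0.014356), k4 = (0.342021, 0.034216); V <- V + (h/6)(k1 + 2k2 + 2k3 + k4): V^s = 1.0433, V^t = -0.5036
step 2: k1 = (0.342018, 0.034216), k2 = (0.500868, 0.090025), k3 = (0.493870, 0.093678), k4 = (0.632217, 0.160749); V <- V + (h/6)(k1 + 2k2 + 2k3 + k4): V^s = 1.1667, V^t = -0.4802
step 3: k1 = (0.632201, 0.160755), k2 = (0.745198, 0.241255), k3 = (0.728899, 0.245955), k4 = (0.800694, 0.342028); V <- V + (h/6)(k1 + 2k2 + 2k3 + k4): V^s = 1.3493, V^t = -0.4186
step 4: k1 = (0.800577, 0.342130), k2 = (0.824882, 0.455646), k3 = (0.793739, 0.458591), k4 = (0.749755, 0.586380); V <- V + (h/6)(k1 + 2k2 + 2k3 + k4): V^s = 1.5488, V^t = -0.3037


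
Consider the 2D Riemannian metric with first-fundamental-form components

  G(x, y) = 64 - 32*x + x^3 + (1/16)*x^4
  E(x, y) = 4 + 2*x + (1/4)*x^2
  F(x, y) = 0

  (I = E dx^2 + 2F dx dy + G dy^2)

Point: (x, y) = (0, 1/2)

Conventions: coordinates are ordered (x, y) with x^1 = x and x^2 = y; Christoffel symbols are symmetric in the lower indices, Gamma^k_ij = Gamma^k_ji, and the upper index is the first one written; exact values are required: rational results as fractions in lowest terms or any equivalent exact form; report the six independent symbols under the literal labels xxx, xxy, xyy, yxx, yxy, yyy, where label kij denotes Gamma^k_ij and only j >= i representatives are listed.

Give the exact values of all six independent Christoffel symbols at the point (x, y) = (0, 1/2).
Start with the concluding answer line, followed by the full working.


Answer: Gamma_xxx = 1/4, Gamma_xxy = 0, Gamma_xyy = 4, Gamma_yxx = 0, Gamma_yxy = -1/4, Gamma_yyy = 0

E = 4, F = 0, G = 64 at the point
E_x = 2, E_y = 0, F_x = 0, F_y = 0, G_x = -32, G_y = 0
EG - F^2 = 256;  g^inv = (1/256) * [[64, 0], [0, 4]]
first-kind symbols [ij,l] = (1/2)(d_i g_jl + d_j g_il - d_l g_ij): [xx,x] = E_x/2 = 1, [xx,y] = F_x - E_y/2 = 0, [xy,x] = E_y/2 = 0, [xy,y] = G_x/2 = -16, [yy,x] = F_y - G_x/2 = 16, [yy,y] = G_y/2 = 0
Gamma^x_ij = (G*[ij,x] - F*[ij,y])/(EG - F^2), Gamma^y_ij = (E*[ij,y] - F*[ij,x])/(EG - F^2)


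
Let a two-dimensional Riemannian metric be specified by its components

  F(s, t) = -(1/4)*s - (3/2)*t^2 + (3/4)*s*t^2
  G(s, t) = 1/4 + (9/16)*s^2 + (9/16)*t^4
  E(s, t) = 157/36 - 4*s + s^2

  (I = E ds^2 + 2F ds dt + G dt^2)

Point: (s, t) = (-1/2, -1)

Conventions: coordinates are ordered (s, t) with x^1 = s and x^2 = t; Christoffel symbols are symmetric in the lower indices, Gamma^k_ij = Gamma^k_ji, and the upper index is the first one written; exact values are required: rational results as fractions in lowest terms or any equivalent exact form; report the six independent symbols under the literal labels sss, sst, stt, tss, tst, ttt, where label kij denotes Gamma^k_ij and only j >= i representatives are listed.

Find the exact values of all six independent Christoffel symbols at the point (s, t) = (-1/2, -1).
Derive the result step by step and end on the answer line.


E = 119/18, F = -7/4, G = 61/64 at the point
E_s = -5, E_t = 0, F_s = 1/2, F_t = 15/4, G_s = -9/16, G_t = -9/4
EG - F^2 = 3731/1152;  g^inv = (1152/3731) * [[61/64, 7/4], [7/4, 119/18]]
first-kind symbols [ij,l] = (1/2)(d_i g_jl + d_j g_il - d_l g_ij): [ss,s] = E_s/2 = -5/2, [ss,t] = F_s - E_t/2 = 1/2, [st,s] = E_t/2 = 0, [st,t] = G_s/2 = -9/32, [tt,s] = F_t - G_s/2 = 129/32, [tt,t] = G_t/2 = -9/8
Gamma^s_ij = (G*[ij,s] - F*[ij,t])/(EG - F^2), Gamma^t_ij = (E*[ij,t] - F*[ij,s])/(EG - F^2)

Answer: Gamma_sss = -1737/3731, Gamma_sst = -81/533, Gamma_stt = 34533/59696, Gamma_tss = -176/533, Gamma_tst = -306/533, Gamma_ttt = -63/533


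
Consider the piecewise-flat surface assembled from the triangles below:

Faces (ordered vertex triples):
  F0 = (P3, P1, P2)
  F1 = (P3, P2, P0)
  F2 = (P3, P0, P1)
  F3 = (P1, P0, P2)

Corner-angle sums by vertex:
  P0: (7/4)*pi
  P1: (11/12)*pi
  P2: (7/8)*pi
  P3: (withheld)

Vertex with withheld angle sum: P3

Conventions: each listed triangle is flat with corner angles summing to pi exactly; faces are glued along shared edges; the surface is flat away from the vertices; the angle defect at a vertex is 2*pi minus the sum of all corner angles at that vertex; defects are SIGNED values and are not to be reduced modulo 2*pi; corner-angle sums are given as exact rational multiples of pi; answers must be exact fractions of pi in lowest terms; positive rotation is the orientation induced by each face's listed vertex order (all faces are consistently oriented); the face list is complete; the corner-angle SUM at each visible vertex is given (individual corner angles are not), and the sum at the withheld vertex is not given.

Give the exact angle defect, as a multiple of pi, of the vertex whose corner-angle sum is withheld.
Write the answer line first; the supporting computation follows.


Answer: defect(P3) = (37/24)*pi

V = 4, E = 6, F = 4; chi = V - E + F = 2
Gauss-Bonnet: total defect = 2*pi*chi = 4*pi; visible defects sum to (59/24)*pi


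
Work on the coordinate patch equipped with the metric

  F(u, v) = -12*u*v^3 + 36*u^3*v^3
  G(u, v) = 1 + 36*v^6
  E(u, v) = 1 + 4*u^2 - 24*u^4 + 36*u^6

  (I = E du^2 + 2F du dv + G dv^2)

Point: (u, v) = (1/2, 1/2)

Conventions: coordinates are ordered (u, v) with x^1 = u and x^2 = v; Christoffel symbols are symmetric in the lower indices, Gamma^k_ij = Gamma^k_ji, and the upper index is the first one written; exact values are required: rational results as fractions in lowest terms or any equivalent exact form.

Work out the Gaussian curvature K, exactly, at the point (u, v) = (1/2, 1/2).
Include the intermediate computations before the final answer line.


E = 17/16, F = -3/16, G = 25/16, EG - F^2 = 13/8 at the point
E_u = -5/4, E_v = 0, F_u = 15/8, F_v = -9/8, G_u = 0, G_v = 27/4
E_vv = 0, F_uv = 45/4, G_uu = 0
Compute both Brioschi determinants and normalise by (EG - F^2)^2.
M1 = [[-E_vv/2 + F_uv - G_uu/2, E_u/2, F_u - E_v/2], [F_v - G_u/2, E, F], [G_v/2, F, G]] = [[45/4, -5/8, 15/8], [-9/8, 17/16, -3/16], [27/8, -3/16, 25/16]]; det M1 = 45/4
M2 = [[0, E_v/2, G_u/2], [E_v/2, E, F], [G_u/2, F, G]] = [[0, 0, 0], [0, 17/16, -3/16], [0, -3/16, 25/16]]; det M2 = 0
det M1 - det M2 = 45/4; K = 45/4 / (13/8)^2 = 720/169

Answer: K = 720/169


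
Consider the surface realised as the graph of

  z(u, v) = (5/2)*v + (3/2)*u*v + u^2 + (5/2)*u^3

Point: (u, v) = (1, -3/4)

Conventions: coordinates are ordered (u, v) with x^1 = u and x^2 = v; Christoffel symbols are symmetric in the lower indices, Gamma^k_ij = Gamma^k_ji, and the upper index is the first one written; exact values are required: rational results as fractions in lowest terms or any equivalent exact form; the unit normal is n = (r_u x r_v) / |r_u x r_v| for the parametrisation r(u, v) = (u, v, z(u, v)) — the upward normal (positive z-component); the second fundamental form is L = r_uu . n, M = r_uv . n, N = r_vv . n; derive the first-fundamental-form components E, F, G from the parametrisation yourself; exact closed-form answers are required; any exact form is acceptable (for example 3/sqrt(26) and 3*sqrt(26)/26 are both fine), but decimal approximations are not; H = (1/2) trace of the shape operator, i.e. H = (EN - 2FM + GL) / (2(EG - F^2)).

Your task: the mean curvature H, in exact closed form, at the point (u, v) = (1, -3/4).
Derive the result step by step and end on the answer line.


z_u = 67/8, z_v = 4, z_uu = 17, z_uv = 3/2, z_vv = 0
E = 4553/64, F = 67/2, G = 17; answer radicand W^2 = 5577/64
unnormalised second-form numerators: l = 17, m = 3/2, n = 0; L = l/sqrt(5577/64), and similarly M = m/sqrt(W^2), N = n/sqrt(W^2)
H = (E*n - 2*F*m + G*l) / (2*(EG - F^2)*sqrt(W^2)); E*n - 2*F*m + G*l = 377/2, EG - F^2 = 5577/64, so H = (464/429)/sqrt(5577/64)

Answer: H = 3712*sqrt(33)/184041


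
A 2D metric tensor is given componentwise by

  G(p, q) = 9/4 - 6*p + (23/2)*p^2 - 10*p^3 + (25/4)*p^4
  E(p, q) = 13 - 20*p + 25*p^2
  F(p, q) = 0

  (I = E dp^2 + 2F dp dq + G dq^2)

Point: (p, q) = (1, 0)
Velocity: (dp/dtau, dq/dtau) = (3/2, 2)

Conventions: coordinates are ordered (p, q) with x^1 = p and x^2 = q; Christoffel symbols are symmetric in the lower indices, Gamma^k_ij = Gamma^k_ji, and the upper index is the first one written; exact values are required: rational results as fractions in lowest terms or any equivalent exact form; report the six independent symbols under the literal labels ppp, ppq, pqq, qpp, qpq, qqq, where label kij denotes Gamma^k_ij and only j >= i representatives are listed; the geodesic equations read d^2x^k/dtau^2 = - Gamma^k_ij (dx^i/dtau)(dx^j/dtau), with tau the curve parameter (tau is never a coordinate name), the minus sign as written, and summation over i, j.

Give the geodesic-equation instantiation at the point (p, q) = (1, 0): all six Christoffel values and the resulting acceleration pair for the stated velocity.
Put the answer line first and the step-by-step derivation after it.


Answer: Gamma_ppp = 5/6, Gamma_ppq = 0, Gamma_pqq = -1/3, Gamma_qpp = 0, Gamma_qpq = 3/2, Gamma_qqq = 0; accelerations (d^2p/dtau^2, d^2q/dtau^2) = (-13/24, -9)

E = 18, F = 0, G = 4 at the point
E_p = 30, E_q = 0, F_p = 0, F_q = 0, G_p = 12, G_q = 0
EG - F^2 = 72;  g^inv = (1/72) * [[4, 0], [0, 18]]
first-kind symbols [ij,l] = (1/2)(d_i g_jl + d_j g_il - d_l g_ij): [pp,p] = E_p/2 = 15, [pp,q] = F_p - E_q/2 = 0, [pq,p] = E_q/2 = 0, [pq,q] = G_p/2 = 6, [qq,p] = F_q - G_p/2 = -6, [qq,q] = G_q/2 = 0
Gamma^p_ij = (G*[ij,p] - F*[ij,q])/(EG - F^2), Gamma^q_ij = (E*[ij,q] - F*[ij,p])/(EG - F^2)
Gamma_ppp = 5/6, Gamma_ppq = 0, Gamma_pqq = -1/3, Gamma_qpp = 0, Gamma_qpq = 3/2, Gamma_qqq = 0
d^2p/dtau^2 = -(Gamma_ppp*(3/2)^2 + 2*Gamma_ppq*(3/2)*(2) + Gamma_pqq*(2)^2) = -13/24
d^2q/dtau^2 = -(Gamma_qpp*(3/2)^2 + 2*Gamma_qpq*(3/2)*(2) + Gamma_qqq*(2)^2) = -9


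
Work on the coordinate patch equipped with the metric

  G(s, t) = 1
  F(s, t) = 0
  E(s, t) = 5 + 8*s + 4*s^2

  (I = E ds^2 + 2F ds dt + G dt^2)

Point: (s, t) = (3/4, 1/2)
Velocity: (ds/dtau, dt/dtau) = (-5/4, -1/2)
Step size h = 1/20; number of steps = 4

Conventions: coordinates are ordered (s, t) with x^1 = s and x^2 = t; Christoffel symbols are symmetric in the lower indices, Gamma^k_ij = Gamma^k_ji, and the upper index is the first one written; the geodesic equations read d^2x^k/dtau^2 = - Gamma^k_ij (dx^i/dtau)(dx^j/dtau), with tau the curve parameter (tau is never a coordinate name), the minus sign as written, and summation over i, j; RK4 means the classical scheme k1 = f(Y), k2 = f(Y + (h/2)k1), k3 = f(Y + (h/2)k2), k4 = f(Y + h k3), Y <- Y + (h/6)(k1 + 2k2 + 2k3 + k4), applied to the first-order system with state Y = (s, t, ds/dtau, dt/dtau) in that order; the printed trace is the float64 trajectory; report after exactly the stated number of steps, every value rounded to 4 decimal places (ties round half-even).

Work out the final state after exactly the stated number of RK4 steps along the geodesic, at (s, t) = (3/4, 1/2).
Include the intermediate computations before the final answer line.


f(Y) = (ds/dtau, dt/dtau, -Gamma^s_ij Y'^i Y'^j, -Gamma^t_ij Y'^i Y'^j) with the Gammas evaluated at the stage position; h = 0.050000; intermediate values shown to 6 dp
step 0: s = 0.7500, t = 0.5000, ds/dtau = -1.2500, dt/dtau = -0.5000
step 1:
  k1: at (s, t) = (0.750000, 0.500000), (ds/dtau, dt/dtau) = (-1.250000, -0.500000); Gamma_sss = 0.528302, Gamma_sst = 0.000000, Gamma_stt = 0.000000, Gamma_tss = 0.000000, Gamma_tst = 0.000000, Gamma_ttt = 0.000000; k1 = (-1.250000, -0.500000, -0.825472, 0.000000)
  k2: at (s, t) = (0.718750, 0.487500), (ds/dtau, dt/dtau) = (-1.270637, -0.500000); Gamma_sss = 0.536422, Gamma_sst = 0.000000, Gamma_stt = 0.000000, Gamma_tss = 0.000000, Gamma_tst = 0.000000, Gamma_ttt = 0.000000; k2 = (-1.270637, -0.500000, -0.866063, 0.000000)
  k3: at (s, t) = (0.718234, 0.487500), (ds/dtau, dt/dtau) = (-1.271652, -0.500000); Gamma_sss = 0.536558, Gamma_sst = 0.000000, Gamma_stt = 0.000000, Gamma_tss = 0.000000, Gamma_tst = 0.000000, Gamma_ttt = 0.000000; k3 = (-1.271652, -0.500000, -0.867666, 0.000000)
  k4: at (s, t) = (0.686417, 0.475000), (ds/dtau, dt/dtau) = (-1.293383, -0.500000); Gamma_sss = 0.545060, Gamma_sst = 0.000000, Gamma_stt = 0.000000, Gamma_tss = 0.000000, Gamma_tst = 0.000000, Gamma_ttt = 0.000000; k4 = (-1.293383, -0.500000, -0.911798, 0.000000)
  Y <- Y + (h/6)(k1 + 2k2 + 2k3 + k4): s = 0.6864, t = 0.4750, ds/dtau = -1.2934, dt/dtau = -0.5000
step 2:
  k1: at (s, t) = (0.686434, 0.475000), (ds/dtau, dt/dtau) = (-1.293373, -0.500000); Gamma_sss = 0.545056, Gamma_sst = 0.000000, Gamma_stt = 0.000000, Gamma_tss = 0.000000, Gamma_tst = 0.000000, Gamma_ttt = 0.000000; k1 = (-1.293373, -0.500000, -0.911776, 0.000000)
  k2: at (s, t) = (0.654099, 0.462500), (ds/dtau, dt/dtau) = (-1.316167, -0.500000); Gamma_sss = 0.553943, Gamma_sst = 0.000000, Gamma_stt = 0.000000, Gamma_tss = 0.000000, Gamma_tst = 0.000000, Gamma_ttt = 0.000000; k2 = (-1.316167, -0.500000, -0.959594, 0.000000)
  k3: at (s, t) = (0.653529, 0.462500), (ds/dtau, dt/dtau) = (-1.317363, -0.500000); Gamma_sss = 0.554102, Gamma_sst = 0.000000, Gamma_stt = 0.000000, Gamma_tss = 0.000000, Gamma_tst = 0.000000, Gamma_ttt = 0.000000; k3 = (-1.317363, -0.500000, -0.961613, 0.000000)
  k4: at (s, t) = (0.620566, 0.450000), (ds/dtau, dt/dtau) = (-1.341453, -0.500000); Gamma_sss = 0.563433, Gamma_sst = 0.000000, Gamma_stt = 0.000000, Gamma_tss = 0.000000, Gamma_tst = 0.000000, Gamma_ttt = 0.000000; k4 = (-1.341453, -0.500000, -1.013897, 0.000000)
  Y <- Y + (h/6)(k1 + 2k2 + 2k3 + k4): s = 0.6206, t = 0.4500, ds/dtau = -1.3414, dt/dtau = -0.5000
step 3:
  k1: at (s, t) = (0.620585, 0.450000), (ds/dtau, dt/dtau) = (-1.341440, -0.500000); Gamma_sss = 0.563428, Gamma_sst = 0.000000, Gamma_stt = 0.000000, Gamma_tss = 0.000000, Gamma_tst = 0.000000, Gamma_ttt = 0.000000; k1 = (-1.341440, -0.500000, -1.013867, 0.000000)
  k2: at (s, t) = (0.587049, 0.437500), (ds/dtau, dt/dtau) = (-1.366787, -0.500000); Gamma_sss = 0.573206, Gamma_sst = 0.000000, Gamma_stt = 0.000000, Gamma_tss = 0.000000, Gamma_tst = 0.000000, Gamma_ttt = 0.000000; k2 = (-1.366787, -0.500000, -1.070810, 0.000000)
  k3: at (s, t) = (0.586415, 0.437500), (ds/dtau, dt/dtau) = (-1.368210, -0.500000); Gamma_sss = 0.573394, Gamma_sst = 0.000000, Gamma_stt = 0.000000, Gamma_tss = 0.000000, Gamma_tst = 0.000000, Gamma_ttt = 0.000000; k3 = (-1.368210, -0.500000, -1.073392, 0.000000)
  k4: at (s, t) = (0.552174, 0.425000), (ds/dtau, dt/dtau) = (-1.395110, -0.500000); Gamma_sss = 0.583690, Gamma_sst = 0.000000, Gamma_stt = 0.000000, Gamma_tss = 0.000000, Gamma_tst = 0.000000, Gamma_ttt = 0.000000; k4 = (-1.395110, -0.500000, -1.136054, 0.000000)
  Y <- Y + (h/6)(k1 + 2k2 + 2k3 + k4): s = 0.5522, t = 0.4250, ds/dtau = -1.3951, dt/dtau = -0.5000
step 4:
  k1: at (s, t) = (0.552197, 0.425000), (ds/dtau, dt/dtau) = (-1.395093, -0.500000); Gamma_sss = 0.583683, Gamma_sst = 0.000000, Gamma_stt = 0.000000, Gamma_tss = 0.000000, Gamma_tst = 0.000000, Gamma_ttt = 0.000000; k1 = (-1.395093, -0.500000, -1.136013, 0.000000)
  k2: at (s, t) = (0.517319, 0.412500), (ds/dtau, dt/dtau) = (-1.423493, -0.500000); Gamma_sss = 0.594501, Gamma_sst = 0.000000, Gamma_stt = 0.000000, Gamma_tss = 0.000000, Gamma_tst = 0.000000, Gamma_ttt = 0.000000; k2 = (-1.423493, -0.500000, -1.204656, 0.000000)
  k3: at (s, t) = (0.516609, 0.412500), (ds/dtau, dt/dtau) = (-1.425209, -0.500000); Gamma_sss = 0.594725, Gamma_sst = 0.000000, Gamma_stt = 0.000000, Gamma_tss = 0.000000, Gamma_tst = 0.000000, Gamma_ttt = 0.000000; k3 = (-1.425209, -0.500000, -1.208017, 0.000000)
  k4: at (s, t) = (0.480936, 0.400000), (ds/dtau, dt/dtau) = (-1.455494, -0.500000); Gamma_sss = 0.606153, Gamma_sst = 0.000000, Gamma_stt = 0.000000, Gamma_tss = 0.000000, Gamma_tst = 0.000000, Gamma_ttt = 0.000000; k4 = (-1.455494, -0.500000, -1.284112, 0.000000)
  Y <- Y + (h/6)(k1 + 2k2 + 2k3 + k4): s = 0.4810, t = 0.4000, ds/dtau = -1.4555, dt/dtau = -0.5000

Answer: s = 0.4810, t = 0.4000, ds/dtau = -1.4555, dt/dtau = -0.5000


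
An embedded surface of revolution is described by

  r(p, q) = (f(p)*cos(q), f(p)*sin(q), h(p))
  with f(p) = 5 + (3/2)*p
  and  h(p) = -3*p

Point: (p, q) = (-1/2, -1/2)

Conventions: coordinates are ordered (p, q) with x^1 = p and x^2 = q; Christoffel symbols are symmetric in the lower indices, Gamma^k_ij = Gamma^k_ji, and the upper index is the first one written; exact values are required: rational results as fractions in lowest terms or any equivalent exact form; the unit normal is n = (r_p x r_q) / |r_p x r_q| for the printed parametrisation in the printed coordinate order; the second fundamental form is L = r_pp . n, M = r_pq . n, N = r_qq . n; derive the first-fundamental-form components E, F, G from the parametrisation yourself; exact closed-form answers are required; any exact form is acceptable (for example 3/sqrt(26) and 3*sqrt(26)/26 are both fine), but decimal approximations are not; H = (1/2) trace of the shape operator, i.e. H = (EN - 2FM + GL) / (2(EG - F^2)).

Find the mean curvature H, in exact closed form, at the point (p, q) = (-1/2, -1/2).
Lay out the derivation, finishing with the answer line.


f = 17/4, f' = 3/2, f'' = 0, h' = -3, h'' = 0
E = 45/4, F = 0, G = 289/16; answer radicand W^2 = 45/4
unnormalised second-form numerators: l = 0, m = 0, n = -51/4; L = l/sqrt(45/4), and similarly M = m/sqrt(W^2), N = n/sqrt(W^2)
H = (E*n - 2*F*m + G*l) / (2*(EG - F^2)*sqrt(W^2)); E*n - 2*F*m + G*l = -2295/16, EG - F^2 = 13005/64, so H = (-6/17)/sqrt(45/4)

Answer: H = -4*sqrt(5)/85


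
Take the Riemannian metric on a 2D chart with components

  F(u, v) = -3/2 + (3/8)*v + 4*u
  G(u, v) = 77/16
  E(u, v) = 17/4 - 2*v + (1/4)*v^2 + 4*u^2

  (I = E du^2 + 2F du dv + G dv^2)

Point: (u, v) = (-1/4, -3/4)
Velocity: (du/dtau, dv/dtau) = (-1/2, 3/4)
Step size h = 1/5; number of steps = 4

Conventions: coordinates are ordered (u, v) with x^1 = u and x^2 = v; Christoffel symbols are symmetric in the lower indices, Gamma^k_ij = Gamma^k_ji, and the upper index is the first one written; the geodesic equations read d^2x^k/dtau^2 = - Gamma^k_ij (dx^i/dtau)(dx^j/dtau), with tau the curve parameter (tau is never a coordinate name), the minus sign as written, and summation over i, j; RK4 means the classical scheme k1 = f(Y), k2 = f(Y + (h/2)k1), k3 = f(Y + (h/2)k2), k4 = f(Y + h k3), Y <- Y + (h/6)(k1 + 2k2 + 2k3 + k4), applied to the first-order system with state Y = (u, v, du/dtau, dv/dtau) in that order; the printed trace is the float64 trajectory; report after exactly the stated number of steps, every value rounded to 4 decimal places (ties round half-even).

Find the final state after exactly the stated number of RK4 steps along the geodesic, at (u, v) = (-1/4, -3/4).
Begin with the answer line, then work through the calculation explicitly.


Answer: u = -0.7893, v = -0.3782, du/dtau = -0.8806, dv/dtau = 0.0557

f(Y) = (du/dtau, dv/dtau, -Gamma^u_ij Y'^i Y'^j, -Gamma^v_ij Y'^i Y'^j) with the Gammas evaluated at the stage position; h = 0.200000; intermediate values shown to 6 dp
step 0: u = -0.2500, v = -0.7500, du/dtau = -0.5000, dv/dtau = 0.7500
step 1:
  k1: at (u, v) = (-0.250000, -0.750000), (du/dtau, dv/dtau) = (-0.500000, 0.750000); Gamma_uuu = 0.440734, Gamma_uuv = -0.261952, Gamma_uvv = 0.082722, Gamma_vuu = 1.332632, Gamma_vuv = -0.151388, Gamma_vvv = 0.047807; k1 = (-0.500000, 0.750000, -0.353178, -0.473590)
  k2: at (u, v) = (-0.300000, -0.675000), (du/dtau, dv/dtau) = (-0.535318, 0.702641); Gamma_uuu = 0.462657, Gamma_uuv = -0.274241, Gamma_uvv = 0.087992, Gamma_vuu = 1.357929, Gamma_vuv = -0.168284, Gamma_vvv = 0.053995; k2 = (-0.535318, 0.702641, -0.382327, -0.542388)
  k3: at (u, v) = (-0.303532, -0.679736), (du/dtau, dv/dtau) = (-0.538233, 0.695761); Gamma_uuu = 0.463518, Gamma_uuv = -0.274517, Gamma_uvv = 0.087991, Gamma_vuu = 1.360235, Gamma_vuv = -0.169361, Gamma_vvv = 0.054285; k3 = (-0.538233, 0.695761, -0.382476, -0.547176)
  k4: at (u, v) = (-0.357647, -0.610848), (du/dtau, dv/dtau) = (-0.576495, 0.640565); Gamma_uuu = 0.487847, Gamma_uuv = -0.288023, Gamma_uvv = 0.093700, Gamma_vuu = 1.390990, Gamma_vuv = -0.189102, Gamma_vvv = 0.061519; k4 = (-0.576495, 0.640565, -0.413305, -0.627198)
  Y <- Y + (h/6)(k1 + 2k2 + 2k3 + k4): u = -0.3575, v = -0.6104, du/dtau = -0.5765, dv/dtau = 0.6407
step 2:
  k1: at (u, v) = (-0.357453, -0.610421), (du/dtau, dv/dtau) = (-0.576536, 0.640669); Gamma_uuu = 0.487811, Gamma_uuv = -0.288019, Gamma_uvv = 0.093707, Gamma_vuu = 1.390849, Gamma_vuv = -0.189043, Gamma_vvv = 0.061505; k1 = (-0.576536, 0.640669, -0.413379, -0.627209)
  k2: at (u, v) = (-0.415107, -0.546354), (du/dtau, dv/dtau) = (-0.617874, 0.577949); Gamma_uuu = 0.514620, Gamma_uuv = -0.302826, Gamma_uvv = 0.099913, Gamma_vuu = 1.427210, Gamma_vuv = -0.211762, Gamma_vvv = 0.069867; k2 = (-0.617874, 0.577949, -0.446117, -0.719441)
  k3: at (u, v) = (-0.419241, -0.552626), (du/dtau, dv/dtau) = (-0.621148, 0.568725); Gamma_uuu = 0.515663, Gamma_uuv = -0.303116, Gamma_uvv = 0.099871, Gamma_vuu = 1.430289, Gamma_vuv = -0.213154, Gamma_vvv = 0.070230; k3 = (-0.621148, 0.568725, -0.445418, -0.725156)
  k4: at (u, v) = (-0.481683, -0.496676), (du/dtau, dv/dtau) = (-0.665620, 0.495638); Gamma_uuu = 0.545422, Gamma_uuv = -0.319307, Gamma_uvv = 0.106514, Gamma_vuu = 1.474238, Gamma_vuv = -0.239720, Gamma_vvv = 0.079966; k4 = (-0.665620, 0.495638, -0.478499, -0.830976)
  Y <- Y + (h/6)(k1 + 2k2 + 2k3 + k4): u = -0.4815, v = -0.4961, du/dtau = -0.6657, dv/dtau = 0.4958
step 3:
  k1: at (u, v) = (-0.481460, -0.496099), (du/dtau, dv/dtau) = (-0.665701, 0.495757); Gamma_uuu = 0.545386, Gamma_uuv = -0.319311, Gamma_uvv = 0.106529, Gamma_vuu = 1.474055, Gamma_vuv = -0.239649, Gamma_vvv = 0.079952; k1 = (-0.665701, 0.495757, -0.478636, -0.831071)
  k2: at (u, v) = (-0.548030, -0.446523), (du/dtau, dv/dtau) = (-0.713565, 0.412650); Gamma_uuu = 0.578174, Gamma_uuv = -0.336969, Gamma_uvv = 0.113674, Gamma_vuu = 1.525845, Gamma_vuv = -0.270245, Gamma_vvv = 0.091165; k2 = (-0.713565, 0.412650, -0.512190, -0.951594)
  k3: at (u, v) = (-0.552816, -0.454834), (du/dtau, dv/dtau) = (-0.716920, 0.400597); Gamma_uuu = 0.579385, Gamma_uuv = -0.337214, Gamma_uvv = 0.113544, Gamma_vuu = 1.529929, Gamma_vuv = -0.272002, Gamma_vvv = 0.091586; k3 = (-0.716920, 0.400597, -0.509704, -0.957278)
  k4: at (u, v) = (-0.624844, -0.415980), (du/dtau, dv/dtau) = (-0.767642, 0.304301); Gamma_uuu = 0.615586, Gamma_uuv = -0.356245, Gamma_uvv = 0.121008, Gamma_vuu = 1.592100, Gamma_vuv = -0.307601, Gamma_vvv = 0.104485; k4 = (-0.767642, 0.304301, -0.540388, -1.091567)
  Y <- Y + (h/6)(k1 + 2k2 + 2k3 + k4): u = -0.6246, v = -0.4152, du/dtau = -0.7678, dv/dtau = 0.3044
step 4:
  k1: at (u, v) = (-0.624604, -0.415214), (du/dtau, dv/dtau) = (-0.767795, 0.304411); Gamma_uuu = 0.615562, Gamma_uuv = -0.356268, Gamma_uvv = 0.121037, Gamma_vuu = 1.591880, Gamma_vuv = -0.307529, Gamma_vvv = 0.104478; k1 = (-0.767795, 0.304411, -0.540633, -1.091864)
  k2: at (u, v) = (-0.701383, -0.384773), (du/dtau, dv/dtau) = (-0.821858, 0.195224); Gamma_uuu = 0.655227, Gamma_uuv = -0.376720, Gamma_uvv = 0.128873, Gamma_vuu = 1.664798, Gamma_vuv = -0.348330, Gamma_vvv = 0.119161; k2 = (-0.821858, 0.195224, -0.568373, -1.240808)
  k3: at (u, v) = (-0.706790, -0.395692), (du/dtau, dv/dtau) = (-0.824632, 0.180330); Gamma_uuu = 0.656512, Gamma_uuv = -0.376788, Gamma_uvv = 0.128576, Gamma_vuu = 1.670061, Gamma_vuv = -0.350406, Gamma_vvv = 0.119574; k3 = (-0.824632, 0.180330, -0.562683, -1.243776)
  k4: at (u, v) = (-0.789530, -0.379148), (du/dtau, dv/dtau) = (-0.880332, 0.055656); Gamma_uuu = 0.699665, Gamma_uuv = -0.398172, Gamma_uvv = 0.136387, Gamma_vuu = 1.756549, Gamma_vuv = -0.397163, Gamma_vvv = 0.136041; k4 = (-0.880332, 0.055656, -0.581669, -1.400636)
  Y <- Y + (h/6)(k1 + 2k2 + 2k3 + k4): u = -0.7893, v = -0.3782, du/dtau = -0.8806, dv/dtau = 0.0557


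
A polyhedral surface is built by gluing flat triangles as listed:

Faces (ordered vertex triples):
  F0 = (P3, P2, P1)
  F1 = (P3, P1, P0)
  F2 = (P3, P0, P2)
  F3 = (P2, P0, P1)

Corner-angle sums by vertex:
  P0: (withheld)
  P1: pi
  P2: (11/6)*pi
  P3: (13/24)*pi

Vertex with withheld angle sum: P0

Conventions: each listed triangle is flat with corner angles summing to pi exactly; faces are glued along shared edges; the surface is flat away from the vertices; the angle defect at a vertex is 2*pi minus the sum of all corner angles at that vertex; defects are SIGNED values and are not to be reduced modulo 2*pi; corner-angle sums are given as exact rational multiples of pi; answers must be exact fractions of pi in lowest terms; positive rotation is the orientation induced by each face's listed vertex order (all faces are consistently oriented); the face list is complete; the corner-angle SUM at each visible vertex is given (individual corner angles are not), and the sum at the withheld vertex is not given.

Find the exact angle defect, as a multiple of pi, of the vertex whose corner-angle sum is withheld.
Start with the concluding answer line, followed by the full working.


Answer: defect(P0) = (11/8)*pi

V = 4, E = 6, F = 4; chi = V - E + F = 2
Gauss-Bonnet: total defect = 2*pi*chi = 4*pi; visible defects sum to (21/8)*pi


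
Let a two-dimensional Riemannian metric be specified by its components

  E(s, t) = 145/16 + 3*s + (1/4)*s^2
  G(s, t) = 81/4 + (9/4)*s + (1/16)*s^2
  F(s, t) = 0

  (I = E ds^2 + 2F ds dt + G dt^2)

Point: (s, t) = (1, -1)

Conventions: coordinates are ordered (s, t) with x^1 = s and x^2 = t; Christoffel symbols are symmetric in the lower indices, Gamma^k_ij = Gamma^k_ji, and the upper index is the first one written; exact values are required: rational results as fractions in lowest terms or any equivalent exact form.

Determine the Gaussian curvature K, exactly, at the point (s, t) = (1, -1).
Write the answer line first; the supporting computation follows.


Answer: K = 448/737371

E = 197/16, F = 0, G = 361/16, EG - F^2 = 71117/256 at the point
E_s = 7/2, E_t = 0, F_s = 0, F_t = 0, G_s = 19/8, G_t = 0
E_tt = 0, F_st = 0, G_ss = 1/8
By Brioschi, K is (det M1 - det M2) divided by (EG - F^2) squared.
M1 = [[-E_tt/2 + F_st - G_ss/2, E_s/2, F_s - E_t/2], [F_t - G_s/2, E, F], [G_t/2, F, G]] = [[-1/16, 7/4, 0], [-19/16, 197/16, 0], [0, 0, 361/16]]; det M1 = 120935/4096
M2 = [[0, E_t/2, G_s/2], [E_t/2, E, F], [G_s/2, F, G]] = [[0, 0, 19/16], [0, 197/16, 0], [19/16, 0, 361/16]]; det M2 = -71117/4096
det M1 - det M2 = 48013/1024; K = 48013/1024 / (71117/256)^2 = 448/737371


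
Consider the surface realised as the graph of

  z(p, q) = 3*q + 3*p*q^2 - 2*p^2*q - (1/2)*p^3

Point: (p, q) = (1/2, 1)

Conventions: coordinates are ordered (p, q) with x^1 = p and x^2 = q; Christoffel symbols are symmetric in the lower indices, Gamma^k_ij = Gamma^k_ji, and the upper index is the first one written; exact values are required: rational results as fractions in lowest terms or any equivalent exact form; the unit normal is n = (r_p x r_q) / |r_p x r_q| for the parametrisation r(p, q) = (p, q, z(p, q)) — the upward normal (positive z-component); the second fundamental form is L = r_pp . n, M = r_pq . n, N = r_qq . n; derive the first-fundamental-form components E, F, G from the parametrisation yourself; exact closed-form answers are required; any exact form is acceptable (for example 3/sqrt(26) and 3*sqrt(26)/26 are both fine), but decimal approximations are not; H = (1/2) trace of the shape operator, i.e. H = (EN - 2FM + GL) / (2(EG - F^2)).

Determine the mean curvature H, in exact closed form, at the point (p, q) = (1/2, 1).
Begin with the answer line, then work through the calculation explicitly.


Answer: H = -49972/91125

z_p = 5/8, z_q = 11/2, z_pp = -11/2, z_pq = 4, z_qq = 3
E = 89/64, F = 55/16, G = 125/4; answer radicand W^2 = 2025/64
unnormalised second-form numerators: l = -11/2, m = 4, n = 3; L = l/sqrt(2025/64), and similarly M = m/sqrt(W^2), N = n/sqrt(W^2)
H = (E*n - 2*F*m + G*l) / (2*(EG - F^2)*sqrt(W^2)); E*n - 2*F*m + G*l = -12493/64, EG - F^2 = 2025/64, so H = (-12493/4050)/sqrt(2025/64)


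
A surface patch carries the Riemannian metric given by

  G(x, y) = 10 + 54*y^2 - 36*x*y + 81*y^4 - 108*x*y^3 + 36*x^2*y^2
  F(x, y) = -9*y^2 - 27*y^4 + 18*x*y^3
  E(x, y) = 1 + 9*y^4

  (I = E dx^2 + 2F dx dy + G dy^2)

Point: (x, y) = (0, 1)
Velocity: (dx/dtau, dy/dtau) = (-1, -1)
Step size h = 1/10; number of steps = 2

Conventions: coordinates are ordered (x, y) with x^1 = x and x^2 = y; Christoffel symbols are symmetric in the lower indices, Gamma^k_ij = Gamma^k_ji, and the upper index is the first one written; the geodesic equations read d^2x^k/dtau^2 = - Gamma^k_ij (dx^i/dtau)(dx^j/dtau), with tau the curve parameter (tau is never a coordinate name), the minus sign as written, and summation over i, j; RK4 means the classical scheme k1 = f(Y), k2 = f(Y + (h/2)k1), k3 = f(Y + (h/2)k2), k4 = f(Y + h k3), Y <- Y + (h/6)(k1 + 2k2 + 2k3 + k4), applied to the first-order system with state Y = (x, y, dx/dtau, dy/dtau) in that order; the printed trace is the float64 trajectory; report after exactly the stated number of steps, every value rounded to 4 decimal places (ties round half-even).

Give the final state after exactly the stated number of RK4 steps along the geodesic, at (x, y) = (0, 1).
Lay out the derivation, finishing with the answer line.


f(Y) = (dx/dtau, dy/dtau, -Gamma^x_ij Y'^i Y'^j, -Gamma^y_ij Y'^i Y'^j) with the Gammas evaluated at the stage position; h = 0.100000; intermediate values shown to 6 dp
step 0: x = 0.0000, y = 1.0000, dx/dtau = -1.0000, dy/dtau = -1.0000
step 1:
  k1: at (x, y) = (0.000000, 1.000000), (dx/dtau, dy/dtau) = (-1.000000, -1.000000); Gamma_xxx = 0.000000, Gamma_xxy = 0.116883, Gamma_xyy = -0.350649, Gamma_yxx = 0.000000, Gamma_yxy = -0.467532, Gamma_yyy = 1.402597; k1 = (-1.000000, -1.000000, 0.116883, -0.467532)
  k2: at (x, y) = (-0.050000, 0.950000), (dx/dtau, dy/dtau) = (-0.994156, -1.023377); Gamma_xxx = 0.000000, Gamma_xxy = 0.111459, Gamma_xyy = -0.340242, Gamma_yxx = 0.000000, Gamma_yxy = -0.469608, Gamma_yyy = 1.433542; k2 = (-0.994156, -1.023377, 0.129540, -0.545792)
  k3: at (x, y) = (-0.049708, 0.948831), (dx/dtau, dy/dtau) = (-0.993523, -1.027290); Gamma_xxx = 0.000000, Gamma_xxy = 0.111480, Gamma_xyy = -0.340281, Gamma_yxx = 0.000000, Gamma_yxy = -0.469950, Gamma_yyy = 1.434470; k3 = (-0.993523, -1.027290, 0.131545, -0.554535)
  k4: at (x, y) = (-0.099352, 0.897271), (dx/dtau, dy/dtau) = (-0.986845, -1.055453); Gamma_xxx = 0.000000, Gamma_xxy = 0.105666, Gamma_xyy = -0.328697, Gamma_yxx = 0.000000, Gamma_yxy = -0.471644, Gamma_yyy = 1.467155; k4 = (-0.986845, -1.055453, 0.146046, -0.651885)
  Y <- Y + (h/6)(k1 + 2k2 + 2k3 + k4): x = -0.0994, y = 0.8974, dx/dtau = -0.9869, dy/dtau = -1.0553
step 2:
  k1: at (x, y) = (-0.099370, 0.897387), (dx/dtau, dy/dtau) = (-0.986915, -1.055335); Gamma_xxx = 0.000000, Gamma_xxy = 0.105666, Gamma_xyy = -0.328700, Gamma_yxx = 0.000000, Gamma_yxy = -0.471614, Gamma_yyy = 1.467065; k1 = (-0.986915, -1.055335, 0.145975, -0.651520)
  k2: at (x, y) = (-0.148716, 0.844620), (dx/dtau, dy/dtau) = (-0.979616, -1.087911); Gamma_xxx = 0.000000, Gamma_xxy = 0.099417, Gamma_xyy = -0.315757, Gamma_yxx = 0.000000, Gamma_yxy = -0.472622, Gamma_yyy = 1.501081; k2 = (-0.979616, -1.087911, 0.161809, -0.769225)
  k3: at (x, y) = (-0.148351, 0.842991), (dx/dtau, dy/dtau) = (-0.978825, -1.093796); Gamma_xxx = 0.000000, Gamma_xxy = 0.099394, Gamma_xyy = -0.315675, Gamma_yxx = 0.000000, Gamma_yxy = -0.473033, Gamma_yyy = 1.502346; k3 = (-0.978825, -1.093796, 0.164840, -0.784498)
  k4: at (x, y) = (-0.197253, 0.788007), (dx/dtau, dy/dtau) = (-0.970431, -1.133784); Gamma_xxx = 0.000000, Gamma_xxy = 0.092592, Gamma_xyy = -0.300954, Gamma_yxx = 0.000000, Gamma_yxy = -0.473243, Gamma_yyy = 1.538191; k4 = (-0.970431, -1.133784, 0.183115, -0.935913)
  Y <- Y + (h/6)(k1 + 2k2 + 2k3 + k4): x = -0.1973, y = 0.7882, dx/dtau = -0.9705, dy/dtau = -1.1336

Answer: x = -0.1973, y = 0.7882, dx/dtau = -0.9705, dy/dtau = -1.1336


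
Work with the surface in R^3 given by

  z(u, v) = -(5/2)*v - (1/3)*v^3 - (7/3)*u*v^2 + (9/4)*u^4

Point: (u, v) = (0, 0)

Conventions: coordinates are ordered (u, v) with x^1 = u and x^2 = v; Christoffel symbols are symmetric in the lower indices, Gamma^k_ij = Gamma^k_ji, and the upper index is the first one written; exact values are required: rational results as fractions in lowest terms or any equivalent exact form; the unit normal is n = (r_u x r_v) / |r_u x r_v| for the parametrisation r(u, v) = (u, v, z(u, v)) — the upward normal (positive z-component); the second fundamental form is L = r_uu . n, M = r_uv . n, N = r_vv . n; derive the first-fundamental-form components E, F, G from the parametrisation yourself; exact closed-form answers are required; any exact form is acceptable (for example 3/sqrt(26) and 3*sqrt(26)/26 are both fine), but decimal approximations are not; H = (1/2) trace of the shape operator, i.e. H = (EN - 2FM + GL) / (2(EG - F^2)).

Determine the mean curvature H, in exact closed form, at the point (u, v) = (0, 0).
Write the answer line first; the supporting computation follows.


Answer: H = 0

z_u = 0, z_v = -5/2, z_uu = 0, z_uv = 0, z_vv = 0
E = 1, F = 0, G = 29/4; answer radicand W^2 = 29/4
unnormalised second-form numerators: l = 0, m = 0, n = 0; L = l/sqrt(29/4), and similarly M = m/sqrt(W^2), N = n/sqrt(W^2)
H = (E*n - 2*F*m + G*l) / (2*(EG - F^2)*sqrt(W^2)); E*n - 2*F*m + G*l = 0, EG - F^2 = 29/4, so H = (0)/sqrt(29/4)


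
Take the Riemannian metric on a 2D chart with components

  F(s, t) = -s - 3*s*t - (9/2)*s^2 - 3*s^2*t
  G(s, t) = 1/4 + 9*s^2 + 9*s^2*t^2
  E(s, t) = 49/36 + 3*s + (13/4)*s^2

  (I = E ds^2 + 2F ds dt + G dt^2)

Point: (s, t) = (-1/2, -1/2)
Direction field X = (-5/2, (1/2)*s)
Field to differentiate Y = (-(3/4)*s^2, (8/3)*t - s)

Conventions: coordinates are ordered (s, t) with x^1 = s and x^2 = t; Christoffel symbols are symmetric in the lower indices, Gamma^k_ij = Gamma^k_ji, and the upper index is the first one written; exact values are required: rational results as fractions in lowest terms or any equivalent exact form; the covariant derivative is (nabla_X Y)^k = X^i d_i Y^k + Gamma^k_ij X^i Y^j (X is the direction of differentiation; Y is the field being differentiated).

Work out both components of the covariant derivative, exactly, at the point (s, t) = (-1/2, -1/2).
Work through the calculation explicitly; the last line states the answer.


E = 97/144, F = -1, G = 49/16 at the point
E_s = -1/4, E_t = 0, F_s = 7/2, F_t = 3/4, G_s = -45/4, G_t = -9/4
EG - F^2 = 2449/2304;  g^inv = (2304/2449) * [[49/16, 1], [1, 97/144]]
first-kind symbols [ij,l] = (1/2)(d_i g_jl + d_j g_il - d_l g_ij): [ss,s] = E_s/2 = -1/8, [ss,t] = F_s - E_t/2 = 7/2, [st,s] = E_t/2 = 0, [st,t] = G_s/2 = -45/8, [tt,s] = F_t - G_s/2 = 51/8, [tt,t] = G_t/2 = -9/8
Gamma^s_ij = (G*[ij,s] - F*[ij,t])/(EG - F^2), Gamma^t_ij = (E*[ij,t] - F*[ij,s])/(EG - F^2)
Gamma_sss = 7182/2449, Gamma_sst = -12960/2449, Gamma_stt = 42390/2449, Gamma_tss = 5144/2449, Gamma_tst = -8730/2449, Gamma_ttt = 12942/2449
X = (-5/2, -1/4), Y = (-3/16, -5/6) at the point

Answer: (nabla_X Y)^s = -320025/39184, (nabla_X Y)^t = -863941/235104


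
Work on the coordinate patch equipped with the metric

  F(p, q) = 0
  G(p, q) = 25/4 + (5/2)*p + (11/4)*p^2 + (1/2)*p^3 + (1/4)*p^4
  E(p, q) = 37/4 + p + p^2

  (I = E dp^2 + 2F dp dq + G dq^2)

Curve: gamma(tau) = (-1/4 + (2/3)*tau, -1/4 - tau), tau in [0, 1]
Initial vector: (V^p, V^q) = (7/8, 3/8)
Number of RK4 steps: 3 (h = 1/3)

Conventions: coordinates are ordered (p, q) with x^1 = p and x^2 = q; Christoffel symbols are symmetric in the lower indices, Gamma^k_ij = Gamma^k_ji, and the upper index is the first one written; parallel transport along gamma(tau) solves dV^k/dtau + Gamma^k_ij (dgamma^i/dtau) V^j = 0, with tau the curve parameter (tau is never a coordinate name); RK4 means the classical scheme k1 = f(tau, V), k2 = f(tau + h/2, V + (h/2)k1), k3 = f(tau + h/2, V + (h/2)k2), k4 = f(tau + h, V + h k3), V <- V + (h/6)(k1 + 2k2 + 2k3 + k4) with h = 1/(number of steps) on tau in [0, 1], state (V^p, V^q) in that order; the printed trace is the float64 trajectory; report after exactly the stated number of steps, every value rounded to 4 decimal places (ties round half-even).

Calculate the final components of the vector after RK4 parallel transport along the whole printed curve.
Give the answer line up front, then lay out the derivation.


Answer: V^p = 0.7704, V^q = 0.4948

gamma'(tau) = (2/3, -1); f(tau, V)^k = -Gamma^k_ij(gamma(tau)) gamma'^i(tau) V^j; h = 1/3; intermediate values shown to 6 dp
curve data and Christoffel symbols at the stage parameters:
  tau = 0.000000: gamma = (-0.250000, -0.250000), gamma' = (0.666667, -1.000000); Gamma_ppp = 0.027586, Gamma_ppq = 0.000000, Gamma_pqq = -0.066379, Gamma_qpp = 0.000000, Gamma_qpq = 0.103896, Gamma_qqq = 0.000000
  tau = 0.166667: gamma = (-0.138889, -0.416667), gamma' = (0.666667, -1.000000); Gamma_ppp = 0.039550, Gamma_ppq = 0.000000, Gamma_pqq = -0.096511, Gamma_qpp = 0.000000, Gamma_qpq = 0.147984, Gamma_qqq = 0.000000
  tau = 0.333333: gamma = (-0.027778, -0.583333), gamma' = (0.666667, -1.000000); Gamma_ppp = 0.051201, Gamma_ppq = 0.000000, Gamma_pqq = -0.127310, Gamma_qpp = 0.000000, Gamma_qpq = 0.189915, Gamma_qqq = 0.000000
  tau = 0.500000: gamma = (0.083333, -0.750000), gamma' = (0.666667, -1.000000); Gamma_ppp = 0.062454, Gamma_ppq = 0.000000, Gamma_pqq = -0.158953, Gamma_qpp = 0.000000, Gamma_qpq = 0.229195, Gamma_qqq = 0.000000
  tau = 0.666667: gamma = (0.194444, -0.916667), gamma' = (0.666667, -1.000000); Gamma_ppp = 0.073236, Gamma_ppq = 0.000000, Gamma_pqq = -0.191595, Gamma_qpp = 0.000000, Gamma_qpq = 0.265448, Gamma_qqq = 0.000000
  tau = 0.833333: gamma = (0.305556, -1.083333), gamma' = (0.666667, -1.000000); Gamma_ppp = 0.083487, Gamma_ppq = 0.000000, Gamma_pqq = -0.225369, Gamma_qpp = 0.000000, Gamma_qpq = 0.298414, Gamma_qqq = 0.000000
  tau = 1.000000: gamma = (0.416667, -1.250000), gamma' = (0.666667, -1.000000); Gamma_ppp = 0.093155, Gamma_ppq = 0.000000, Gamma_pqq = -0.260380, Gamma_qpp = 0.000000, Gamma_qpq = 0.327950, Gamma_qqq = 0.000000
step 0: V^p = 0.8750, V^q = 0.3750
step 1: k1 = (-0.040984, 0.064935), k2 = (-0.060127, 0.090412), k3 = (-0.060453, 0.089521), k4 = (-0.080719, 0.111092); V <- V + (h/6)(k1 + 2k2 + 2k3 + k4): V^p = 0.8548, V^q = 0.4048
step 2: k1 = (-0.080710, 0.111099), k2 = (-0.102315, 0.128165), k3 = (-0.102617, 0.126905), k4 = (-0.125724, 0.138719); V <- V + (h/6)(k1 + 2k2 + 2k3 + k4): V^p = 0.8206, V^q = 0.4470
step 3: k1 = (-0.125707, 0.138725), k2 = (-0.150455, 0.145101), k3 = (-0.150465, 0.143659), k4 = (-0.176703, 0.144471); V <- V + (h/6)(k1 + 2k2 + 2k3 + k4): V^p = 0.7704, V^q = 0.4948
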